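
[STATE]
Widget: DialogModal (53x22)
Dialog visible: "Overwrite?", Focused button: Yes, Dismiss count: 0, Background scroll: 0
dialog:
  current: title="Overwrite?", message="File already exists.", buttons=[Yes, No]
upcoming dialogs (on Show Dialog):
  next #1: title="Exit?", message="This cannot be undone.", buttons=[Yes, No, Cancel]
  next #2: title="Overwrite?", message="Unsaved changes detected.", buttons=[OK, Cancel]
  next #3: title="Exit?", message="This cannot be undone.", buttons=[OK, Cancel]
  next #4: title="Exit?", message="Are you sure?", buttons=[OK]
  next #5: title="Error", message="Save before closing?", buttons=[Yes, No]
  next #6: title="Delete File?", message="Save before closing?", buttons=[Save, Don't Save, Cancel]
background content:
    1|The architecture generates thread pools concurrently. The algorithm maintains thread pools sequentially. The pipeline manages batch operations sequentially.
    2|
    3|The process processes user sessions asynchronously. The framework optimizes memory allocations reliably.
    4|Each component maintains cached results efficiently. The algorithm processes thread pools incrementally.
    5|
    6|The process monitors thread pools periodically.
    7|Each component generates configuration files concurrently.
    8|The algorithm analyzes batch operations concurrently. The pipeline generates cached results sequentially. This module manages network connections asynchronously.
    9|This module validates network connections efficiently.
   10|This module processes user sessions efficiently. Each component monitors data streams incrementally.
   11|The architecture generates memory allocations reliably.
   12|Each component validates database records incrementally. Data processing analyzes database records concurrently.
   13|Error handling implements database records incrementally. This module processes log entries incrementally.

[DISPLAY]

The architecture generates thread pools concurrently.
                                                     
The process processes user sessions asynchronously. T
Each component maintains cached results efficiently. 
                                                     
The process monitors thread pools periodically.      
Each component generates configuration files concurre
The algorithm analyzes batch operations concurrently.
This module va┌──────────────────────┐ons efficiently
This module pr│      Overwrite?      │ficiently. Each
The architectu│ File already exists. │cations reliabl
Each component│      [Yes]  No       │rds incremental
Error handling└──────────────────────┘ords incrementa
                                                     
                                                     
                                                     
                                                     
                                                     
                                                     
                                                     
                                                     
                                                     


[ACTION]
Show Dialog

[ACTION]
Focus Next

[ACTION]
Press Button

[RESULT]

The architecture generates thread pools concurrently.
                                                     
The process processes user sessions asynchronously. T
Each component maintains cached results efficiently. 
                                                     
The process monitors thread pools periodically.      
Each component generates configuration files concurre
The algorithm analyzes batch operations concurrently.
This module validates network connections efficiently
This module processes user sessions efficiently. Each
The architecture generates memory allocations reliabl
Each component validates database records incremental
Error handling implements database records incrementa
                                                     
                                                     
                                                     
                                                     
                                                     
                                                     
                                                     
                                                     
                                                     


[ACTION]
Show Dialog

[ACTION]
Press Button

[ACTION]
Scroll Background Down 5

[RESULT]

The process monitors thread pools periodically.      
Each component generates configuration files concurre
The algorithm analyzes batch operations concurrently.
This module validates network connections efficiently
This module processes user sessions efficiently. Each
The architecture generates memory allocations reliabl
Each component validates database records incremental
Error handling implements database records incrementa
                                                     
                                                     
                                                     
                                                     
                                                     
                                                     
                                                     
                                                     
                                                     
                                                     
                                                     
                                                     
                                                     
                                                     


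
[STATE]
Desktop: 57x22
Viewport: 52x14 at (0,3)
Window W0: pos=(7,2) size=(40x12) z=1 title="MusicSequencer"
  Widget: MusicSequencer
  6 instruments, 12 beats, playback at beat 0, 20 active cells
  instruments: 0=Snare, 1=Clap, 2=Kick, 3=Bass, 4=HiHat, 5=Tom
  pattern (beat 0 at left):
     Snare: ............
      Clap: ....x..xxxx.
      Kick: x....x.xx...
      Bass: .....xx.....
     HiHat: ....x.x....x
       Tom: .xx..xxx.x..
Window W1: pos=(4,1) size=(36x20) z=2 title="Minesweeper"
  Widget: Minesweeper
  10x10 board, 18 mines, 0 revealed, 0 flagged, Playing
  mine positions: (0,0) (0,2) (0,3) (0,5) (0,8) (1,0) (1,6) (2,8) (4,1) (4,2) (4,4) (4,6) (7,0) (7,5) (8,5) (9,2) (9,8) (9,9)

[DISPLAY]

    ┠──────────────────────────────────┨      ┃     
    ┃■■■■■■■■■■                        ┃──────┨     
    ┃■■■■■■■■■■                        ┃      ┃     
    ┃■■■■■■■■■■                        ┃      ┃     
    ┃■■■■■■■■■■                        ┃      ┃     
    ┃■■■■■■■■■■                        ┃      ┃     
    ┃■■■■■■■■■■                        ┃      ┃     
    ┃■■■■■■■■■■                        ┃      ┃     
    ┃■■■■■■■■■■                        ┃      ┃     
    ┃■■■■■■■■■■                        ┃      ┃     
    ┃■■■■■■■■■■                        ┃━━━━━━┛     
    ┃                                  ┃            
    ┃                                  ┃            
    ┃                                  ┃            


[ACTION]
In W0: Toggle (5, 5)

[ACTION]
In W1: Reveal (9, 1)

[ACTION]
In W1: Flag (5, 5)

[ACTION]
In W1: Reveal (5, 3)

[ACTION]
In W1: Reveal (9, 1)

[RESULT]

    ┠──────────────────────────────────┨      ┃     
    ┃■■■■■■■■■■                        ┃──────┨     
    ┃■■■■■■■■■■                        ┃      ┃     
    ┃■■■■■■■■■■                        ┃      ┃     
    ┃■■■■■■■■■■                        ┃      ┃     
    ┃■■■■■■■■■■                        ┃      ┃     
    ┃■■■2■⚑■■■■                        ┃      ┃     
    ┃■■■■■■■■■■                        ┃      ┃     
    ┃■■■■■■■■■■                        ┃      ┃     
    ┃■■■■■■■■■■                        ┃      ┃     
    ┃■1■■■■■■■■                        ┃━━━━━━┛     
    ┃                                  ┃            
    ┃                                  ┃            
    ┃                                  ┃            


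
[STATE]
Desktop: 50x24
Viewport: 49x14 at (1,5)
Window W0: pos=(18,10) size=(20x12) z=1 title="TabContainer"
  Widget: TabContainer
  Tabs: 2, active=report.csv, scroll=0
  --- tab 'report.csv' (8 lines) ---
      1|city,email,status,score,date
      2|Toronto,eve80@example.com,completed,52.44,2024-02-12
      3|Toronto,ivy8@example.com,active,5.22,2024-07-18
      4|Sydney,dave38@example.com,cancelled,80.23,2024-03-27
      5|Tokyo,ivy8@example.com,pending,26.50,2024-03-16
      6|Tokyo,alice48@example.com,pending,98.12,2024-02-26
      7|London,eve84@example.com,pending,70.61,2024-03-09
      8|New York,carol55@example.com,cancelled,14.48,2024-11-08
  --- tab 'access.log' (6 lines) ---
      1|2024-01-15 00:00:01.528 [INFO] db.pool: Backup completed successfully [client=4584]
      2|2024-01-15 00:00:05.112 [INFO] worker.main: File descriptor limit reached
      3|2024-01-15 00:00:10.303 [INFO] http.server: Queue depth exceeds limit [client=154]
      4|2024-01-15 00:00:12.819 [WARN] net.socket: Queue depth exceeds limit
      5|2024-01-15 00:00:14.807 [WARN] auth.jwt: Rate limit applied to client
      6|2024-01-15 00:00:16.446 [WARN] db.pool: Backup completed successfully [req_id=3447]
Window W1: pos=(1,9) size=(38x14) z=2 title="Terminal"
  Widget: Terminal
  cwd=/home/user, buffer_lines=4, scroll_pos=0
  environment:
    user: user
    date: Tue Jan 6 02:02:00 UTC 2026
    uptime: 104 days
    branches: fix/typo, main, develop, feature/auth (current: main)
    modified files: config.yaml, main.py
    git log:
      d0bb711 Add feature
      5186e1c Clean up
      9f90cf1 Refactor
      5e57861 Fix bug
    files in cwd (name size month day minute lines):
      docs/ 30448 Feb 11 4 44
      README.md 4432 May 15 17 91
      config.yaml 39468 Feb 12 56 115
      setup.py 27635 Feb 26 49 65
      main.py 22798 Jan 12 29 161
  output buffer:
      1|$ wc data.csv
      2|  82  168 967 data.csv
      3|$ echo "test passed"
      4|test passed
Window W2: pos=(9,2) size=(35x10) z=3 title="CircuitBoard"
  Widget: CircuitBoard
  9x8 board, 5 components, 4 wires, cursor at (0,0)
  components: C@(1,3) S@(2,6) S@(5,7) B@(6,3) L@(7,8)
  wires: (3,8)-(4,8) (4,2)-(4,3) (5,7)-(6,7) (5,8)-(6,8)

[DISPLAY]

        ┃   0 1 2 3 4 5 6 7 8             ┃      
        ┃0  [.]                           ┃      
        ┃                                 ┃      
        ┃1               C                ┃      
┏━━━━━━━┃                                 ┃      
┃ Termin┃2                           S    ┃      
┠───────┗━━━━━━━━━━━━━━━━━━━━━━━━━━━━━━━━━┛      
┃$ wc data.csv                       ┃           
┃  82  168 967 data.csv              ┃           
┃$ echo "test passed"                ┃           
┃test passed                         ┃           
┃$ █                                 ┃           
┃                                    ┃           
┃                                    ┃           


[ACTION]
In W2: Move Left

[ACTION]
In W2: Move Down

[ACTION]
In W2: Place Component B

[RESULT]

        ┃   0 1 2 3 4 5 6 7 8             ┃      
        ┃0                                ┃      
        ┃                                 ┃      
        ┃1  [B]          C                ┃      
┏━━━━━━━┃                                 ┃      
┃ Termin┃2                           S    ┃      
┠───────┗━━━━━━━━━━━━━━━━━━━━━━━━━━━━━━━━━┛      
┃$ wc data.csv                       ┃           
┃  82  168 967 data.csv              ┃           
┃$ echo "test passed"                ┃           
┃test passed                         ┃           
┃$ █                                 ┃           
┃                                    ┃           
┃                                    ┃           


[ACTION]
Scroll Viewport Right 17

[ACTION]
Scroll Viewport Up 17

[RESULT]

                                                 
                                                 
        ┏━━━━━━━━━━━━━━━━━━━━━━━━━━━━━━━━━┓      
        ┃ CircuitBoard                    ┃      
        ┠─────────────────────────────────┨      
        ┃   0 1 2 3 4 5 6 7 8             ┃      
        ┃0                                ┃      
        ┃                                 ┃      
        ┃1  [B]          C                ┃      
┏━━━━━━━┃                                 ┃      
┃ Termin┃2                           S    ┃      
┠───────┗━━━━━━━━━━━━━━━━━━━━━━━━━━━━━━━━━┛      
┃$ wc data.csv                       ┃           
┃  82  168 967 data.csv              ┃           


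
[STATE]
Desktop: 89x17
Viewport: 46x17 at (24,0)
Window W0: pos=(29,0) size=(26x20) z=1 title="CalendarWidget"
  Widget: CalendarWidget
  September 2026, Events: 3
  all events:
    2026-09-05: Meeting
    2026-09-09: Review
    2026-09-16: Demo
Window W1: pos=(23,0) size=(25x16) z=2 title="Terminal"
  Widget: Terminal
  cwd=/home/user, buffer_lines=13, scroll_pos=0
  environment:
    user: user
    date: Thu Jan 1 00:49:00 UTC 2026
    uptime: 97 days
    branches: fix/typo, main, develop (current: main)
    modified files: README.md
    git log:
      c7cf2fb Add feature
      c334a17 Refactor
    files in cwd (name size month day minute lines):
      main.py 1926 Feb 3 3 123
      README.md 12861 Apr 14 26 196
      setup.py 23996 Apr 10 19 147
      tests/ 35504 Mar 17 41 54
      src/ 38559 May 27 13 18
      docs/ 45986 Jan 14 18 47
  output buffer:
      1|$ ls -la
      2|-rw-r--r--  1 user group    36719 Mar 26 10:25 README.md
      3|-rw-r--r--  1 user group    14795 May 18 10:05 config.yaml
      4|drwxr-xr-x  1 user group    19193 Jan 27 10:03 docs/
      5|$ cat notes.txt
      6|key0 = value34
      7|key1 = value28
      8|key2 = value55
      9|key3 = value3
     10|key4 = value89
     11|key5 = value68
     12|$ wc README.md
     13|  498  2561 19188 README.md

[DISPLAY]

━━━━━━━━━━━━━━━━━━━━━━━┓━━━━━━┓               
 Terminal              ┃      ┃               
───────────────────────┨──────┨               
$ ls -la               ┃6     ┃               
-rw-r--r--  1 user grou┃Su    ┃               
-rw-r--r--  1 user grou┃  6   ┃               
drwxr-xr-x  1 user grou┃ 13   ┃               
$ cat notes.txt        ┃ 20   ┃               
key0 = value34         ┃27    ┃               
key1 = value28         ┃      ┃               
key2 = value55         ┃      ┃               
key3 = value3          ┃      ┃               
key4 = value89         ┃      ┃               
key5 = value68         ┃      ┃               
$ wc README.md         ┃      ┃               
━━━━━━━━━━━━━━━━━━━━━━━┛      ┃               
     ┃                        ┃               


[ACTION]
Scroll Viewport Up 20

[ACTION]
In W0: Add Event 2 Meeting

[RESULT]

━━━━━━━━━━━━━━━━━━━━━━━┓━━━━━━┓               
 Terminal              ┃      ┃               
───────────────────────┨──────┨               
$ ls -la               ┃6     ┃               
-rw-r--r--  1 user grou┃Su    ┃               
-rw-r--r--  1 user grou┃*  6  ┃               
drwxr-xr-x  1 user grou┃ 13   ┃               
$ cat notes.txt        ┃ 20   ┃               
key0 = value34         ┃27    ┃               
key1 = value28         ┃      ┃               
key2 = value55         ┃      ┃               
key3 = value3          ┃      ┃               
key4 = value89         ┃      ┃               
key5 = value68         ┃      ┃               
$ wc README.md         ┃      ┃               
━━━━━━━━━━━━━━━━━━━━━━━┛      ┃               
     ┃                        ┃               


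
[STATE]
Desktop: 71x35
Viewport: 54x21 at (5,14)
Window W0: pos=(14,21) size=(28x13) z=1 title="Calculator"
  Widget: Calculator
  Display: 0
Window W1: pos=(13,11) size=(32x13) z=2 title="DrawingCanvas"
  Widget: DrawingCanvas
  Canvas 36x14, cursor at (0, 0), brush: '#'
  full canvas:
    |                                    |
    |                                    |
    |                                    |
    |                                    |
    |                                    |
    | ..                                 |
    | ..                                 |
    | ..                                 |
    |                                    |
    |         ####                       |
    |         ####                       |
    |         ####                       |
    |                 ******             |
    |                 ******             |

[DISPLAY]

        ┃+                             ┃              
        ┃                              ┃              
        ┃                              ┃              
        ┃                              ┃              
        ┃                              ┃              
        ┃ ..                           ┃              
        ┃ ..                           ┃              
        ┃ ..                           ┃              
        ┃                              ┃              
        ┗━━━━━━━━━━━━━━━━━━━━━━━━━━━━━━┛              
         ┃                         0┃                 
         ┃┌───┬───┬───┬───┐         ┃                 
         ┃│ 7 │ 8 │ 9 │ ÷ │         ┃                 
         ┃├───┼───┼───┼───┤         ┃                 
         ┃│ 4 │ 5 │ 6 │ × │         ┃                 
         ┃├───┼───┼───┼───┤         ┃                 
         ┃│ 1 │ 2 │ 3 │ - │         ┃                 
         ┃├───┼───┼───┼───┤         ┃                 
         ┃│ 0 │ . │ = │ + │         ┃                 
         ┗━━━━━━━━━━━━━━━━━━━━━━━━━━┛                 
                                                      


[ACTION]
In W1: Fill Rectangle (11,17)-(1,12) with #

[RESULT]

        ┃+                             ┃              
        ┃            ######            ┃              
        ┃            ######            ┃              
        ┃            ######            ┃              
        ┃            ######            ┃              
        ┃ ..         ######            ┃              
        ┃ ..         ######            ┃              
        ┃ ..         ######            ┃              
        ┃            ######            ┃              
        ┗━━━━━━━━━━━━━━━━━━━━━━━━━━━━━━┛              
         ┃                         0┃                 
         ┃┌───┬───┬───┬───┐         ┃                 
         ┃│ 7 │ 8 │ 9 │ ÷ │         ┃                 
         ┃├───┼───┼───┼───┤         ┃                 
         ┃│ 4 │ 5 │ 6 │ × │         ┃                 
         ┃├───┼───┼───┼───┤         ┃                 
         ┃│ 1 │ 2 │ 3 │ - │         ┃                 
         ┃├───┼───┼───┼───┤         ┃                 
         ┃│ 0 │ . │ = │ + │         ┃                 
         ┗━━━━━━━━━━━━━━━━━━━━━━━━━━┛                 
                                                      


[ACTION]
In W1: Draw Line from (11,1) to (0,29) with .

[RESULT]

        ┃+                           ..┃              
        ┃            ######        ..  ┃              
        ┃            ######     ...    ┃              
        ┃            ######   ..       ┃              
        ┃            ######...         ┃              
        ┃ ..         ####..            ┃              
        ┃ ..         #...##            ┃              
        ┃ ..       ...#####            ┃              
        ┃        ..  ######            ┃              
        ┗━━━━━━━━━━━━━━━━━━━━━━━━━━━━━━┛              
         ┃                         0┃                 
         ┃┌───┬───┬───┬───┐         ┃                 
         ┃│ 7 │ 8 │ 9 │ ÷ │         ┃                 
         ┃├───┼───┼───┼───┤         ┃                 
         ┃│ 4 │ 5 │ 6 │ × │         ┃                 
         ┃├───┼───┼───┼───┤         ┃                 
         ┃│ 1 │ 2 │ 3 │ - │         ┃                 
         ┃├───┼───┼───┼───┤         ┃                 
         ┃│ 0 │ . │ = │ + │         ┃                 
         ┗━━━━━━━━━━━━━━━━━━━━━━━━━━┛                 
                                                      


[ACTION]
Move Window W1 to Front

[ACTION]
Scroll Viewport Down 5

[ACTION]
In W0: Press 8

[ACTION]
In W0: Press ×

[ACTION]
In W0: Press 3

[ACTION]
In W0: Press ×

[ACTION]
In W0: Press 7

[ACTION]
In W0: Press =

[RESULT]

        ┃+                           ..┃              
        ┃            ######        ..  ┃              
        ┃            ######     ...    ┃              
        ┃            ######   ..       ┃              
        ┃            ######...         ┃              
        ┃ ..         ####..            ┃              
        ┃ ..         #...##            ┃              
        ┃ ..       ...#####            ┃              
        ┃        ..  ######            ┃              
        ┗━━━━━━━━━━━━━━━━━━━━━━━━━━━━━━┛              
         ┃                       168┃                 
         ┃┌───┬───┬───┬───┐         ┃                 
         ┃│ 7 │ 8 │ 9 │ ÷ │         ┃                 
         ┃├───┼───┼───┼───┤         ┃                 
         ┃│ 4 │ 5 │ 6 │ × │         ┃                 
         ┃├───┼───┼───┼───┤         ┃                 
         ┃│ 1 │ 2 │ 3 │ - │         ┃                 
         ┃├───┼───┼───┼───┤         ┃                 
         ┃│ 0 │ . │ = │ + │         ┃                 
         ┗━━━━━━━━━━━━━━━━━━━━━━━━━━┛                 
                                                      


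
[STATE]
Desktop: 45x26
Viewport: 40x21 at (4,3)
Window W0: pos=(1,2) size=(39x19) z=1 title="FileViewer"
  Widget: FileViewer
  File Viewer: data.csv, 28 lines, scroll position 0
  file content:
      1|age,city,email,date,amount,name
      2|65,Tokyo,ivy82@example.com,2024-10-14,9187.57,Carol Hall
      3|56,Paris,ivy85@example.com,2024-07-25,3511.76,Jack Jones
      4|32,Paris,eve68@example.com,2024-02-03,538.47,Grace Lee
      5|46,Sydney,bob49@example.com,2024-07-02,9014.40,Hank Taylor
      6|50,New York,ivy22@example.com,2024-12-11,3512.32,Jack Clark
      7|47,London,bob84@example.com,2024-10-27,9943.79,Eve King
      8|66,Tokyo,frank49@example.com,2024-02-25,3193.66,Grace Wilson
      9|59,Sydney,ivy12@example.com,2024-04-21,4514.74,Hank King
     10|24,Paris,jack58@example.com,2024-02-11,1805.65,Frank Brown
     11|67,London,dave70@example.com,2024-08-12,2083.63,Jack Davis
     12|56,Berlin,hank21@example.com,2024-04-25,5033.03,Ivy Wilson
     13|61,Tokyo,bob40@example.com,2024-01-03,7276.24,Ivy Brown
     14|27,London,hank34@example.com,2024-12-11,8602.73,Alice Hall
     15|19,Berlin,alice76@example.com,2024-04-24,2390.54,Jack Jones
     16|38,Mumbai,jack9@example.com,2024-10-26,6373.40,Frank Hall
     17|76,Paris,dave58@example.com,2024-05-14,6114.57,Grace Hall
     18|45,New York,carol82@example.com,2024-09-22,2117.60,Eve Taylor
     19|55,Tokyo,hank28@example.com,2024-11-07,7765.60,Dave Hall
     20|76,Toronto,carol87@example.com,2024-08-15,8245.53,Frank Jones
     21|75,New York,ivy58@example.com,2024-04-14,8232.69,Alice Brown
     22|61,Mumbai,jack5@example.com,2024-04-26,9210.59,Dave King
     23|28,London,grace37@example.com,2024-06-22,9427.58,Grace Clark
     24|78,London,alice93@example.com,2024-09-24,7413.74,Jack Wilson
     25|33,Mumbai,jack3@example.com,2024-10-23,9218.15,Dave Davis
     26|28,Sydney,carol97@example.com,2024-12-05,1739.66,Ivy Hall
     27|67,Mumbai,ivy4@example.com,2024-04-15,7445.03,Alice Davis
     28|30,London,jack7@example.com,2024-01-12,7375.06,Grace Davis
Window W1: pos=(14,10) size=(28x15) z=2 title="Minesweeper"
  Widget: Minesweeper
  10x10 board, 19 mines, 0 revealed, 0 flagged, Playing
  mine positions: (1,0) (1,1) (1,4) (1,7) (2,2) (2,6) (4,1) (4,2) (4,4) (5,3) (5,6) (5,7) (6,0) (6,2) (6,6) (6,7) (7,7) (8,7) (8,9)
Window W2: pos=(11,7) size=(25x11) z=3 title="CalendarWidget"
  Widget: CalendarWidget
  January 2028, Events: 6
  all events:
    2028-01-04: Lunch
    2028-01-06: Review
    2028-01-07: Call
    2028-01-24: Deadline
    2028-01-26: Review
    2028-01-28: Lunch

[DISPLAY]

ileViewer                          ┃    
───────────────────────────────────┨    
e,city,email,date,amount,name     ▲┃    
,Tokyo,ivy82@example.com,2024-10-1█┃    
,Paris,┏━━━━━━━━━━━━━━━━━━━━━━━┓-2░┃    
,Paris,┃ CalendarWidget        ┃-0░┃    
,Sydney┠───────────────────────┨7-░┃    
,New Yo┃      January 2028     ┃━━━━━┓  
,London┃Mo Tu We Th Fr Sa Su   ┃     ┃  
,Tokyo,┃                1  2   ┃─────┨  
,Sydney┃ 3  4*  5  6*  7*  8  9┃     ┃  
,Paris,┃10 11 12 13 14 15 16   ┃     ┃  
,London┃17 18 19 20 21 22 23   ┃     ┃  
,Berlin┃24* 25 26* 27 28* 29 30┃     ┃  
,Tokyo,┗━━━━━━━━━━━━━━━━━━━━━━━┛     ┃  
,London,ha┃■■■■■■■■■■                ┃  
,Berlin,al┃■■■■■■■■■■                ┃  
━━━━━━━━━━┃■■■■■■■■■■                ┃  
          ┃■■■■■■■■■■                ┃  
          ┃■■■■■■■■■■                ┃  
          ┃                          ┃  


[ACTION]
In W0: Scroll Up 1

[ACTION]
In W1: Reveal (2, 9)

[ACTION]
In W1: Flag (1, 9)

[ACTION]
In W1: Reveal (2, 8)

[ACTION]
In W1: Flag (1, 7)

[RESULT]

ileViewer                          ┃    
───────────────────────────────────┨    
e,city,email,date,amount,name     ▲┃    
,Tokyo,ivy82@example.com,2024-10-1█┃    
,Paris,┏━━━━━━━━━━━━━━━━━━━━━━━┓-2░┃    
,Paris,┃ CalendarWidget        ┃-0░┃    
,Sydney┠───────────────────────┨7-░┃    
,New Yo┃      January 2028     ┃━━━━━┓  
,London┃Mo Tu We Th Fr Sa Su   ┃     ┃  
,Tokyo,┃                1  2   ┃─────┨  
,Sydney┃ 3  4*  5  6*  7*  8  9┃     ┃  
,Paris,┃10 11 12 13 14 15 16   ┃     ┃  
,London┃17 18 19 20 21 22 23   ┃     ┃  
,Berlin┃24* 25 26* 27 28* 29 30┃     ┃  
,Tokyo,┗━━━━━━━━━━━━━━━━━━━━━━━┛     ┃  
,London,ha┃■■■■■■■■2                 ┃  
,Berlin,al┃■■■■■■■■3                 ┃  
━━━━━━━━━━┃■■■■■■■■41                ┃  
          ┃■■■■■■■■■■                ┃  
          ┃■■■■■■■■■■                ┃  
          ┃                          ┃  


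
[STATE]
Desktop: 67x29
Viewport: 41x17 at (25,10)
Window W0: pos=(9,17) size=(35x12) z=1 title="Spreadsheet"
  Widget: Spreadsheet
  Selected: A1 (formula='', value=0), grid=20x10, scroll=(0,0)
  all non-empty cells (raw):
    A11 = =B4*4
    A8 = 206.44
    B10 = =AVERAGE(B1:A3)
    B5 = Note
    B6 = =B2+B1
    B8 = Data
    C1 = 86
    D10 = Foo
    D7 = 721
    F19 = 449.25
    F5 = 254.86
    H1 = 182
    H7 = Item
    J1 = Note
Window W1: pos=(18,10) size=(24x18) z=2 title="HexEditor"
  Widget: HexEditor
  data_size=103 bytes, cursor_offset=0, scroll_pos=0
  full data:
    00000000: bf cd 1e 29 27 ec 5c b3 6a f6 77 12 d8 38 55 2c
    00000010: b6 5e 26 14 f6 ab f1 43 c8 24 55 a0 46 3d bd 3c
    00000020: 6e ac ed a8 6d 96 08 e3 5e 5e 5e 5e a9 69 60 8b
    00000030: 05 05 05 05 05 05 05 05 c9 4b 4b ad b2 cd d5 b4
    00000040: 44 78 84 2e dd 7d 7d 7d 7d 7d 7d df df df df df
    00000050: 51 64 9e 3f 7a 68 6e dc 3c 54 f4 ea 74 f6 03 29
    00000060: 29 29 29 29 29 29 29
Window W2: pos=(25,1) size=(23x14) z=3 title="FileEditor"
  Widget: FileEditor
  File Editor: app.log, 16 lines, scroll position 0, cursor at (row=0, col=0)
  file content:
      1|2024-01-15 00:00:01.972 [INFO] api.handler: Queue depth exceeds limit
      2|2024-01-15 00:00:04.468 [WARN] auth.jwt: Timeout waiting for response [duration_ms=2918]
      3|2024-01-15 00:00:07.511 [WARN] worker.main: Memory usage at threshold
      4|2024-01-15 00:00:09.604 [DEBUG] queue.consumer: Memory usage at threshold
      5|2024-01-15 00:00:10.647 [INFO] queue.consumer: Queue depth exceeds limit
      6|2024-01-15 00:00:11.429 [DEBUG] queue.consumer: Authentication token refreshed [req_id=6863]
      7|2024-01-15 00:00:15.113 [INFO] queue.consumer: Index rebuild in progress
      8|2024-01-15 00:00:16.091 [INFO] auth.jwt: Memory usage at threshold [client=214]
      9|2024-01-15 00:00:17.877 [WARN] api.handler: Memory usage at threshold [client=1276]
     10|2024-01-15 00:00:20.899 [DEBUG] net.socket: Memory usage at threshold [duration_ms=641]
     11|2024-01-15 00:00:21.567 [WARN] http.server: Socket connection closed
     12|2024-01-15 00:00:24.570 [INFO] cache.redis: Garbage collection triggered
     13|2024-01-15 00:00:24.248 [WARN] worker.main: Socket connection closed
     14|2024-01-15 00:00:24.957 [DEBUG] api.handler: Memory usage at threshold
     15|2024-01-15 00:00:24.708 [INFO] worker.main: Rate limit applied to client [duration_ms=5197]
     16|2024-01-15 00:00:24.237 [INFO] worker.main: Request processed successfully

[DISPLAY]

┃2024-01-15 00:00:15.░┃                  
┃2024-01-15 00:00:16.░┃                  
┃2024-01-15 00:00:17.░┃                  
┃2024-01-15 00:00:20.▼┃                  
┗━━━━━━━━━━━━━━━━━━━━━┛                  
20  6e ac ed a8 ┃                        
30  05 05 05 05 ┃                        
40  44 78 84 2e ┃━┓                      
50  51 64 9e 3f ┃ ┃                      
60  29 29 29 29 ┃─┨                      
                ┃ ┃                      
                ┃ ┃                      
                ┃-┃                      
                ┃ ┃                      
                ┃ ┃                      
                ┃ ┃                      
                ┃ ┃                      


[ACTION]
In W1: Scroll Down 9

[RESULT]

┃2024-01-15 00:00:15.░┃                  
┃2024-01-15 00:00:16.░┃                  
┃2024-01-15 00:00:17.░┃                  
┃2024-01-15 00:00:20.▼┃                  
┗━━━━━━━━━━━━━━━━━━━━━┛                  
                ┃                        
                ┃                        
                ┃━┓                      
                ┃ ┃                      
                ┃─┨                      
                ┃ ┃                      
                ┃ ┃                      
                ┃-┃                      
                ┃ ┃                      
                ┃ ┃                      
                ┃ ┃                      
                ┃ ┃                      


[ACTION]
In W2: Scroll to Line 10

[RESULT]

┃2024-01-15 00:00:24.░┃                  
┃2024-01-15 00:00:24.░┃                  
┃2024-01-15 00:00:24.█┃                  
┃2024-01-15 00:00:24.▼┃                  
┗━━━━━━━━━━━━━━━━━━━━━┛                  
                ┃                        
                ┃                        
                ┃━┓                      
                ┃ ┃                      
                ┃─┨                      
                ┃ ┃                      
                ┃ ┃                      
                ┃-┃                      
                ┃ ┃                      
                ┃ ┃                      
                ┃ ┃                      
                ┃ ┃                      


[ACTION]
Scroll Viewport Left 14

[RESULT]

       ┏━━━━━━┃2024-01-15 00:00:24.░┃    
       ┃ HexEd┃2024-01-15 00:00:24.░┃    
       ┠──────┃2024-01-15 00:00:24.█┃    
       ┃000000┃2024-01-15 00:00:24.▼┃    
       ┃      ┗━━━━━━━━━━━━━━━━━━━━━┛    
       ┃                      ┃          
       ┃                      ┃          
━━━━━━━┃                      ┃━┓        
Spreads┃                      ┃ ┃        
───────┃                      ┃─┨        
1:     ┃                      ┃ ┃        
      A┃                      ┃ ┃        
-------┃                      ┃-┃        
 1     ┃                      ┃ ┃        
 2     ┃                      ┃ ┃        
 3     ┃                      ┃ ┃        
 4     ┃                      ┃ ┃        


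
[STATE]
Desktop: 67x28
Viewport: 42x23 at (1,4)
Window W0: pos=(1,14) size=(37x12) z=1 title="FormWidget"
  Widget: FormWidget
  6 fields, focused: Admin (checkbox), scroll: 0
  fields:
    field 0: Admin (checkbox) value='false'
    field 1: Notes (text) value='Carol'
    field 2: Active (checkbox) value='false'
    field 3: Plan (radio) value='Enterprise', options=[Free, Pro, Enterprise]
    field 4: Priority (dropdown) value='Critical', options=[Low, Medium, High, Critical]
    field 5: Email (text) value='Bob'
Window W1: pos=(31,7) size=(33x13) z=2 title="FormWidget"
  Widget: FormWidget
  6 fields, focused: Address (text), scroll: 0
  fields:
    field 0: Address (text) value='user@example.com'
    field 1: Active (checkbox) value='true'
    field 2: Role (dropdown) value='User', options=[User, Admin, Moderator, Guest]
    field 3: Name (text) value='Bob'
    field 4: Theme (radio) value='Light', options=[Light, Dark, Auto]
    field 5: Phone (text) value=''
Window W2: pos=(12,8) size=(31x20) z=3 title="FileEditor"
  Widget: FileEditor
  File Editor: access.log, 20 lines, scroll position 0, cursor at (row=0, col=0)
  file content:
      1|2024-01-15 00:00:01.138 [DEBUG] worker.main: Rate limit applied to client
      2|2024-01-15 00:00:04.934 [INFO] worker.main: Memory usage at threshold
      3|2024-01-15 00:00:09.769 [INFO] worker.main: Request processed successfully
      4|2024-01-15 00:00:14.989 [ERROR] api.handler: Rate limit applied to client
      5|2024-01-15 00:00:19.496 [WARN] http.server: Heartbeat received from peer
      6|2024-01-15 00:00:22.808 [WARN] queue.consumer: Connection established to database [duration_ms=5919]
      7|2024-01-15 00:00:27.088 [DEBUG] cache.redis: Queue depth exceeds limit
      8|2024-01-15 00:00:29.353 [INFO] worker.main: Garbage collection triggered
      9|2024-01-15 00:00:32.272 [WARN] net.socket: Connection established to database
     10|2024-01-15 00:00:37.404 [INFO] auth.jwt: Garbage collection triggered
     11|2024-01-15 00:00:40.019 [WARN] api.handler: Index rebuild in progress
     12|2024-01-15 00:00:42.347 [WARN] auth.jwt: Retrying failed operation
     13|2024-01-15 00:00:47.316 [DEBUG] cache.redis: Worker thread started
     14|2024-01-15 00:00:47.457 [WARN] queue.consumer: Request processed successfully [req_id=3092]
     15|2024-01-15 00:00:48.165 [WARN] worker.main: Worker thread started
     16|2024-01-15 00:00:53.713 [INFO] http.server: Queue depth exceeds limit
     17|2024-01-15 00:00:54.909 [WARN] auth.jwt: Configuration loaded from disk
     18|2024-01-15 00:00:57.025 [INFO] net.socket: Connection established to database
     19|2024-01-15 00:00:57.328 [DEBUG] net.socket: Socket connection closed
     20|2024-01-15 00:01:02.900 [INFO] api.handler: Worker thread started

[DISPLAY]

                                          
                                          
                                          
                              ┏━━━━━━━━━━━
           ┏━━━━━━━━━━━━━━━━━━━━━━━━━━━━━┓
           ┃ FileEditor                  ┃
           ┠─────────────────────────────┨
           ┃█024-01-15 00:00:01.138 [DEB▲┃
           ┃2024-01-15 00:00:04.934 [INF█┃
           ┃2024-01-15 00:00:09.769 [INF░┃
┏━━━━━━━━━━┃2024-01-15 00:00:14.989 [ERR░┃
┃ FormWidge┃2024-01-15 00:00:19.496 [WAR░┃
┠──────────┃2024-01-15 00:00:22.808 [WAR░┃
┃> Admin:  ┃2024-01-15 00:00:27.088 [DEB░┃
┃  Notes:  ┃2024-01-15 00:00:29.353 [INF░┃
┃  Active: ┃2024-01-15 00:00:32.272 [WAR░┃
┃  Plan:   ┃2024-01-15 00:00:37.404 [INF░┃
┃  Priority┃2024-01-15 00:00:40.019 [WAR░┃
┃  Email:  ┃2024-01-15 00:00:42.347 [WAR░┃
┃          ┃2024-01-15 00:00:47.316 [DEB░┃
┃          ┃2024-01-15 00:00:47.457 [WAR░┃
┗━━━━━━━━━━┃2024-01-15 00:00:48.165 [WAR░┃
           ┃2024-01-15 00:00:53.713 [INF▼┃


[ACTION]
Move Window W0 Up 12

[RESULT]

┠───────────────────────────────────┨     
┃> Admin:      [ ]                  ┃     
┃  Notes:      [Carol              ]┃     
┃  Active:     [ ]            ┏━━━━━━━━━━━
┃  Plan:   ┏━━━━━━━━━━━━━━━━━━━━━━━━━━━━━┓
┃  Priority┃ FileEditor                  ┃
┃  Email:  ┠─────────────────────────────┨
┃          ┃█024-01-15 00:00:01.138 [DEB▲┃
┃          ┃2024-01-15 00:00:04.934 [INF█┃
┗━━━━━━━━━━┃2024-01-15 00:00:09.769 [INF░┃
           ┃2024-01-15 00:00:14.989 [ERR░┃
           ┃2024-01-15 00:00:19.496 [WAR░┃
           ┃2024-01-15 00:00:22.808 [WAR░┃
           ┃2024-01-15 00:00:27.088 [DEB░┃
           ┃2024-01-15 00:00:29.353 [INF░┃
           ┃2024-01-15 00:00:32.272 [WAR░┃
           ┃2024-01-15 00:00:37.404 [INF░┃
           ┃2024-01-15 00:00:40.019 [WAR░┃
           ┃2024-01-15 00:00:42.347 [WAR░┃
           ┃2024-01-15 00:00:47.316 [DEB░┃
           ┃2024-01-15 00:00:47.457 [WAR░┃
           ┃2024-01-15 00:00:48.165 [WAR░┃
           ┃2024-01-15 00:00:53.713 [INF▼┃


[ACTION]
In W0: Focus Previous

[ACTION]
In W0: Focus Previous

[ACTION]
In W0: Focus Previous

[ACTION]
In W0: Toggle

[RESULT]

┠───────────────────────────────────┨     
┃  Admin:      [ ]                  ┃     
┃  Notes:      [Carol              ]┃     
┃  Active:     [ ]            ┏━━━━━━━━━━━
┃> Plan:   ┏━━━━━━━━━━━━━━━━━━━━━━━━━━━━━┓
┃  Priority┃ FileEditor                  ┃
┃  Email:  ┠─────────────────────────────┨
┃          ┃█024-01-15 00:00:01.138 [DEB▲┃
┃          ┃2024-01-15 00:00:04.934 [INF█┃
┗━━━━━━━━━━┃2024-01-15 00:00:09.769 [INF░┃
           ┃2024-01-15 00:00:14.989 [ERR░┃
           ┃2024-01-15 00:00:19.496 [WAR░┃
           ┃2024-01-15 00:00:22.808 [WAR░┃
           ┃2024-01-15 00:00:27.088 [DEB░┃
           ┃2024-01-15 00:00:29.353 [INF░┃
           ┃2024-01-15 00:00:32.272 [WAR░┃
           ┃2024-01-15 00:00:37.404 [INF░┃
           ┃2024-01-15 00:00:40.019 [WAR░┃
           ┃2024-01-15 00:00:42.347 [WAR░┃
           ┃2024-01-15 00:00:47.316 [DEB░┃
           ┃2024-01-15 00:00:47.457 [WAR░┃
           ┃2024-01-15 00:00:48.165 [WAR░┃
           ┃2024-01-15 00:00:53.713 [INF▼┃
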